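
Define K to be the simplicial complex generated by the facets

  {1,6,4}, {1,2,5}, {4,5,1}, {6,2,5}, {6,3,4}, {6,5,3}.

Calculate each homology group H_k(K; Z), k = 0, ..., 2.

H_0 = Z,  H_1 = Z,  H_2 = 0.

Take the total order 1 < 2 < 3 < 4 < 5 < 6 on the vertex set. Then K (dimension 2) consists of the simplices:

  0-simplices (6): [1], [2], [3], [4], [5], [6]
  1-simplices (12): [1,2], [1,4], [1,5], [1,6], [2,5], [2,6], [3,4], [3,5], [3,6], [4,5], [4,6], [5,6]
  2-simplices (6): [1,2,5], [1,4,5], [1,4,6], [2,5,6], [3,4,6], [3,5,6]

Hence C_0 ≅ Z^6, C_1 ≅ Z^12, C_2 ≅ Z^6.

Boundary ∂_1: C_1 → C_0 maps an edge to its endpoints' difference, ∂[p,q] = q − p. For instance
  ∂[3,5] = [5] − [3].
The resulting 6×12 matrix has rank 5, and its Smith normal form has invariant factors (1,1,1,1,1).

The boundary map ∂_2: C_2 → C_1 maps a triangle to the signed sum of its edges. For instance
  ∂[1,2,5] = [2,5] − [1,5] + [1,2],
  ∂[2,5,6] = [5,6] − [2,6] + [2,5].
As a 12×6 matrix over Z this has rank 6, with invariant factors (1,1,1,1,1,1).

Computing H_k = (kernel of ∂_k) / (image of ∂_{k+1}):

  H_0: rank C_0 − rank ∂_1 = 6 − 5 = 1, and the invariant factors of ∂_1 are all 1, so H_0 = Z.
  H_1: rank ker ∂_1 − rank ∂_2 = (12 − 5) − 6 = 1, and the invariant factors of ∂_2 are all 1, so H_1 = Z.
  H_2: rank ker ∂_2 − rank ∂_3 = (6 − 6) − 0 = 0, and there is no ∂_3, so H_2 = 0.

As a check, the Euler characteristic is 6 − 12 + 6 = 0, which agrees with 1 − 1 + 0 = 0.
(K is a triangulation of the cylinder S^1 x I.)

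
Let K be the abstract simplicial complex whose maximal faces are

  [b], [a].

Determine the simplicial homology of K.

K has 2 vertices.
rank ∂_0 = 0, rank ∂_1 = 0 ⇒ b_0 = 2 − 0 − 0 = 2. So H_0 = Z^2.

H_0 ≅ Z^2.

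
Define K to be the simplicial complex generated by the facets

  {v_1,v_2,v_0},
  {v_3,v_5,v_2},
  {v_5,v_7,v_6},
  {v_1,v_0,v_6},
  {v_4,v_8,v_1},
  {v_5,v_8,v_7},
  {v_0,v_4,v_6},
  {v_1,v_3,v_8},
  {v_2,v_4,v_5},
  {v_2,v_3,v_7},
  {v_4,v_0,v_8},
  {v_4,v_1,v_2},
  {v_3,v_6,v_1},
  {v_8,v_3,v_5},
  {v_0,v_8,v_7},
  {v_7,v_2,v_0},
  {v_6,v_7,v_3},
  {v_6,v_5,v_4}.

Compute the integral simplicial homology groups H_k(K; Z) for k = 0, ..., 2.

We work with the vertex ordering v_0 < v_1 < v_2 < v_3 < v_4 < v_5 < v_6 < v_7 < v_8. The simplices of K, each written with vertices in increasing order, are:

  0-simplices (9): [v_0], [v_1], [v_2], [v_3], [v_4], [v_5], [v_6], [v_7], [v_8]
  1-simplices (27): (27 of them)
  2-simplices (18): (18 of them)

so the chain groups are C_0 ≅ Z^9, C_1 ≅ Z^27, C_2 ≅ Z^18.

The boundary map ∂_1: C_1 → C_0 sends each edge [p,q] (with p < q) to q − p. For instance
  ∂[v_4,v_6] = [v_6] − [v_4].
This gives a 9×27 integer matrix of rank 8; reducing to Smith normal form yields diagonal entries (1,1,1,1,1,1,1,1).

Boundary ∂_2: C_2 → C_1 acts by ∂[p,q,r] = [q,r] − [p,r] + [p,q]. For instance
  ∂[v_2,v_4,v_5] = [v_4,v_5] − [v_2,v_5] + [v_2,v_4],
  ∂[v_0,v_2,v_7] = [v_2,v_7] − [v_0,v_7] + [v_0,v_2].
The resulting 27×18 matrix has rank 18, and its Smith normal form has invariant factors (1,1,1,1,1,1,1,1,1,1,1,1,1,1,1,1,1,2).

From H_k ≅ ker(∂_k) / im(∂_{k+1}) we obtain:

  H_0: rank C_0 − rank ∂_1 = 9 − 8 = 1, and the invariant factors of ∂_1 are all 1, so H_0 ≅ Z.
  H_1: rank ker ∂_1 − rank ∂_2 = (27 − 8) − 18 = 1, and ∂_2 has invariant factor 2 > 1, so H_1 ≅ Z ⊕ Z/2.
  H_2: rank ker ∂_2 − rank ∂_3 = (18 − 18) − 0 = 0, and there is no ∂_3, so H_2 ≅ 0.

H_0 = Z,  H_1 = Z ⊕ Z/2,  H_2 = 0.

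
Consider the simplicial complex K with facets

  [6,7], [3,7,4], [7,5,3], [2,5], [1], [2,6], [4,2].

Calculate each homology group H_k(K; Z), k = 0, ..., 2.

H_0 = Z^2,  H_1 = Z^2,  H_2 = 0.

Fix the vertex order 1 < 2 < 3 < 4 < 5 < 6 < 7 and write every simplex with vertices in increasing order. Then dim K = 2 and the simplices of K are:

  0-simplices (7): [1], [2], [3], [4], [5], [6], [7]
  1-simplices (9): [2,4], [2,5], [2,6], [3,4], [3,5], [3,7], [4,7], [5,7], [6,7]
  2-simplices (2): [3,4,7], [3,5,7]

Hence C_0 ≅ Z^7, C_1 ≅ Z^9, C_2 ≅ Z^2.

Boundary ∂_1: C_1 → C_0 is given by ∂[p,q] = [q] − [p].
As a 7×9 matrix over Z this has rank 5, with invariant factors (1,1,1,1,1).

Boundary ∂_2: C_2 → C_1 acts by ∂[p,q,r] = [q,r] − [p,r] + [p,q]. For instance
  ∂[3,5,7] = [5,7] − [3,7] + [3,5],
  ∂[3,4,7] = [4,7] − [3,7] + [3,4].
As a 9×2 matrix over Z this has rank 2, with invariant factors (1,1).

Now H_k = ker ∂_k / im ∂_{k+1}, so:

  H_0: rank C_0 − rank ∂_1 = 7 − 5 = 2, and the invariant factors of ∂_1 are all 1, so H_0 = Z^2.
  H_1: rank ker ∂_1 − rank ∂_2 = (9 − 5) − 2 = 2, and the invariant factors of ∂_2 are all 1, so H_1 = Z^2.
  H_2: rank ker ∂_2 − rank ∂_3 = (2 − 2) − 0 = 0, and there is no ∂_3, so H_2 = 0.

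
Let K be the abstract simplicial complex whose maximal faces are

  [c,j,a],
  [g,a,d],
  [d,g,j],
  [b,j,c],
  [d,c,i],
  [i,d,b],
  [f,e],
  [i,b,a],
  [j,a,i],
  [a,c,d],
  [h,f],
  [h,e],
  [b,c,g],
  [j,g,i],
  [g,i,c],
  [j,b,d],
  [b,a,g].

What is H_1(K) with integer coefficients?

H_1 = Z^3.

K has 10 vertices, 24 edges, 14 triangles.
rank ∂_1 = 8, rank ∂_2 = 13 ⇒ b_1 = 24 − 8 − 13 = 3; all invariant factors of ∂_2 are 1 so no torsion. So H_1 = Z^3.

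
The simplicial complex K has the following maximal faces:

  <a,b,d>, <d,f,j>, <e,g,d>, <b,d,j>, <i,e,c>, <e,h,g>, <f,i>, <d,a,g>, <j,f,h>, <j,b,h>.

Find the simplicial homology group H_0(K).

H_0 ≅ Z.

Take the total order a < b < c < d < e < f < g < h < i < j on the vertex set. Then K (dimension 2) consists of the simplices:

  0-simplices (10): a, b, c, d, e, f, g, h, i, j
  1-simplices (20): ab, ad, ag, bd, bh, bj, ce, ci, de, df, dg, dj, eg, eh, ei, fh, fi, fj, gh, hj
  2-simplices (9): abd, adg, bdj, bhj, cei, deg, dfj, egh, fhj

giving chain groups C_0 ≅ Z^10, C_1 ≅ Z^20, C_2 ≅ Z^9.

∂_1: C_1 → C_0 maps an edge to its endpoints' difference, ∂[p,q] = q − p.
This gives a 10×20 integer matrix of rank 9; reducing to Smith normal form yields diagonal entries (1,1,1,1,1,1,1,1,1).

∂_2: C_2 → C_1 sends each 2-simplex [p,q,r] to [q,r] − [p,r] + [p,q]. For instance
  ∂bdj = dj − bj + bd,
  ∂bhj = hj − bj + bh.
The 20×9 boundary matrix has rank 9 and Smith normal form diag(1,1,1,1,1,1,1,1,1).

From H_k ≅ ker(∂_k) / im(∂_{k+1}) we obtain:

  H_0: rank C_0 − rank ∂_1 = 10 − 9 = 1, and the invariant factors of ∂_1 are all 1, so H_0 ≅ Z.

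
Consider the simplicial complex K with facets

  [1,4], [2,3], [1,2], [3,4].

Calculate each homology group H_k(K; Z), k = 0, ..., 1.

Order the vertices as 1 < 2 < 3 < 4. Listing each simplex with vertices in this order, K has dimension 1 with simplices:

  0-simplices (4): [1], [2], [3], [4]
  1-simplices (4): [1,2], [1,4], [2,3], [3,4]

Hence C_0 ≅ Z^4, C_1 ≅ Z^4.

The boundary map ∂_1: C_1 → C_0 maps an edge to its endpoints' difference, ∂[p,q] = q − p.
The resulting 4×4 matrix has rank 3, and its Smith normal form has invariant factors (1,1,1).

Computing H_k = (kernel of ∂_k) / (image of ∂_{k+1}):

  H_0: rank C_0 − rank ∂_1 = 4 − 3 = 1, and the invariant factors of ∂_1 are all 1, so H_0 = Z.
  H_1: rank ker ∂_1 − rank ∂_2 = (4 − 3) − 0 = 1, and there is no ∂_2, so H_1 = Z.

As a check, the Euler characteristic is 4 − 4 = 0, which agrees with 1 − 1 = 0.
(K is a triangulation of the circle S^1.)

H_0 = Z,  H_1 = Z.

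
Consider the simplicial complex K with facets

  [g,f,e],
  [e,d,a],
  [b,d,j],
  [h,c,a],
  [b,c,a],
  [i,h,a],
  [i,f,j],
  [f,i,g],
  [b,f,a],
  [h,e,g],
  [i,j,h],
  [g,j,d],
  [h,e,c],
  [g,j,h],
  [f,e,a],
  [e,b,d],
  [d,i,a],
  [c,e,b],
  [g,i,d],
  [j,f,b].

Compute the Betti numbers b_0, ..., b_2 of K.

Take the total order a < b < c < d < e < f < g < h < i < j on the vertex set. Then K (dimension 2) consists of the simplices:

  0-simplices (10): a, b, c, d, e, f, g, h, i, j
  1-simplices (30): ab, ac, ad, ae, af, ah, ai, bc, bd, be, bf, bj, ce, ch, de, dg, di, dj, ef, eg, eh, fg, fi, fj, gh, gi, gj, hi, hj, ij
  2-simplices (20): abc, abf, ach, ade, adi, aef, ahi, bce, bde, bdj, bfj, ceh, dgi, dgj, efg, egh, fgi, fij, ghj, hij

giving chain groups C_0 ≅ Z^10, C_1 ≅ Z^30, C_2 ≅ Z^20.

∂_1: C_1 → C_0 sends each edge [p,q] (with p < q) to q − p.
The resulting 10×30 matrix has rank 9, and its Smith normal form has invariant factors (1,1,1,1,1,1,1,1,1).

∂_2: C_2 → C_1 acts by ∂[p,q,r] = [q,r] − [p,r] + [p,q]. For instance
  ∂egh = gh − eh + eg,
  ∂ahi = hi − ai + ah.
The 30×20 boundary matrix has rank 20 and Smith normal form diag(1,1,1,1,1,1,1,1,1,1,1,1,1,1,1,1,1,1,1,2).

Reading off H_k = ker ∂_k / im ∂_{k+1}:

  H_0: rank C_0 − rank ∂_1 = 10 − 9 = 1, and the invariant factors of ∂_1 are all 1, so H_0 = Z.
  H_1: rank ker ∂_1 − rank ∂_2 = (30 − 9) − 20 = 1, and ∂_2 has invariant factor 2 > 1, so H_1 = Z × Z/2.
  H_2: rank ker ∂_2 − rank ∂_3 = (20 − 20) − 0 = 0, and there is no ∂_3, so H_2 = 0.

Hence the Betti numbers are b_0 = 1, b_1 = 1, b_2 = 0.

b_0 = 1, b_1 = 1, b_2 = 0.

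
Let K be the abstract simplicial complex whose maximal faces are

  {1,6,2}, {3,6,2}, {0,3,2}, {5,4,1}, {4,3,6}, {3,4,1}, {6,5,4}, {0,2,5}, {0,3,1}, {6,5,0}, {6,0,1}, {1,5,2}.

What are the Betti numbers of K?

Take the total order 0 < 1 < 2 < 3 < 4 < 5 < 6 on the vertex set. Then K (dimension 2) consists of the simplices:

  0-simplices (7): [0], [1], [2], [3], [4], [5], [6]
  1-simplices (18): [0,1], [0,2], [0,3], [0,5], [0,6], [1,2], [1,3], [1,4], [1,5], [1,6], [2,3], [2,5], [2,6], [3,4], [3,6], [4,5], [4,6], [5,6]
  2-simplices (12): [0,1,3], [0,1,6], [0,2,3], [0,2,5], [0,5,6], [1,2,5], [1,2,6], [1,3,4], [1,4,5], [2,3,6], [3,4,6], [4,5,6]

Hence C_0 ≅ Z^7, C_1 ≅ Z^18, C_2 ≅ Z^12.

The boundary map ∂_1: C_1 → C_0 sends each edge [p,q] (with p < q) to q − p.
The 7×18 boundary matrix has rank 6 and Smith normal form diag(1,1,1,1,1,1).

Boundary ∂_2: C_2 → C_1 sends each 2-simplex [p,q,r] to [q,r] − [p,r] + [p,q]. For instance
  ∂[0,2,5] = [2,5] − [0,5] + [0,2],
  ∂[1,3,4] = [3,4] − [1,4] + [1,3].
The resulting 18×12 matrix has rank 12, and its Smith normal form has invariant factors (1,1,1,1,1,1,1,1,1,1,1,2).

Computing H_k = (kernel of ∂_k) / (image of ∂_{k+1}):

  H_0: rank C_0 − rank ∂_1 = 7 − 6 = 1, and the invariant factors of ∂_1 are all 1, so H_0 = Z.
  H_1: rank ker ∂_1 − rank ∂_2 = (18 − 6) − 12 = 0, and ∂_2 has invariant factor 2 > 1, so H_1 = Z/2Z.
  H_2: rank ker ∂_2 − rank ∂_3 = (12 − 12) − 0 = 0, and there is no ∂_3, so H_2 = 0.

As a check, the Euler characteristic is 7 − 18 + 12 = 1, which agrees with 1 − 0 + 0 = 1.

Hence the Betti numbers are b_0 = 1, b_1 = 0, b_2 = 0.

b_0 = 1, b_1 = 0, b_2 = 0.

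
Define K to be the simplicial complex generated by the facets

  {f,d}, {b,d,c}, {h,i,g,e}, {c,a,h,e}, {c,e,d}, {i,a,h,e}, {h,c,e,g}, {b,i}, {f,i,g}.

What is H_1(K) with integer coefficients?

H_1 = Z^2.

K has 9 vertices, 21 edges, 15 triangles, 4 3-simplices.
rank ∂_1 = 8, rank ∂_2 = 11 ⇒ b_1 = 21 − 8 − 11 = 2; all invariant factors of ∂_2 are 1 so no torsion. So H_1 ≅ Z^2.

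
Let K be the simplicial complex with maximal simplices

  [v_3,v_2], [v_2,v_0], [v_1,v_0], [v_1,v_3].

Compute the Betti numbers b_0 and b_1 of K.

b_0 = 1, b_1 = 1.

Fix the vertex order v_0 < v_1 < v_2 < v_3 and write every simplex with vertices in increasing order. Then dim K = 1 and the simplices of K are:

  0-simplices (4): [v_0], [v_1], [v_2], [v_3]
  1-simplices (4): [v_0,v_1], [v_0,v_2], [v_1,v_3], [v_2,v_3]

giving chain groups C_0 ≅ Z^4, C_1 ≅ Z^4.

∂_1: C_1 → C_0 maps an edge to its endpoints' difference, ∂[p,q] = q − p.
As a 4×4 matrix over Z this has rank 3, with invariant factors (1,1,1).

Computing H_k = (kernel of ∂_k) / (image of ∂_{k+1}):

  H_0: rank C_0 − rank ∂_1 = 4 − 3 = 1, and the invariant factors of ∂_1 are all 1, so H_0 ≅ Z.
  H_1: rank ker ∂_1 − rank ∂_2 = (4 − 3) − 0 = 1, and there is no ∂_2, so H_1 ≅ Z.

As a check, the Euler characteristic is 4 − 4 = 0, which agrees with 1 − 1 = 0.

Hence the Betti numbers are b_0 = 1, b_1 = 1.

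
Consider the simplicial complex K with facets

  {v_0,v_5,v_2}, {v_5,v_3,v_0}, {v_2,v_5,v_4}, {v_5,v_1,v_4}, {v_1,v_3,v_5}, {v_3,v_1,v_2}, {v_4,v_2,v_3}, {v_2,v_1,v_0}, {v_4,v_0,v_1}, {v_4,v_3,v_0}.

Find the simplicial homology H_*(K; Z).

Take the total order v_0 < v_1 < v_2 < v_3 < v_4 < v_5 on the vertex set. Then K (dimension 2) consists of the simplices:

  0-simplices (6): [v_0], [v_1], [v_2], [v_3], [v_4], [v_5]
  1-simplices (15): (15 of them)
  2-simplices (10): [v_0,v_1,v_2], [v_0,v_1,v_4], [v_0,v_2,v_5], [v_0,v_3,v_4], [v_0,v_3,v_5], [v_1,v_2,v_3], [v_1,v_3,v_5], [v_1,v_4,v_5], [v_2,v_3,v_4], [v_2,v_4,v_5]

Hence C_0 ≅ Z^6, C_1 ≅ Z^15, C_2 ≅ Z^10.

Boundary ∂_1: C_1 → C_0 sends each edge [p,q] (with p < q) to q − p. For instance
  ∂[v_0,v_4] = [v_4] − [v_0].
This gives a 6×15 integer matrix of rank 5; reducing to Smith normal form yields diagonal entries (1,1,1,1,1).

Boundary ∂_2: C_2 → C_1 maps a triangle to the signed sum of its edges. For instance
  ∂[v_2,v_3,v_4] = [v_3,v_4] − [v_2,v_4] + [v_2,v_3],
  ∂[v_0,v_3,v_4] = [v_3,v_4] − [v_0,v_4] + [v_0,v_3].
This gives a 15×10 integer matrix of rank 10; reducing to Smith normal form yields diagonal entries (1,1,1,1,1,1,1,1,1,2).

From H_k ≅ ker(∂_k) / im(∂_{k+1}) we obtain:

  H_0: rank C_0 − rank ∂_1 = 6 − 5 = 1, and the invariant factors of ∂_1 are all 1, so H_0 = Z.
  H_1: rank ker ∂_1 − rank ∂_2 = (15 − 5) − 10 = 0, and ∂_2 has invariant factor 2 > 1, so H_1 = Z/2.
  H_2: rank ker ∂_2 − rank ∂_3 = (10 − 10) − 0 = 0, and there is no ∂_3, so H_2 = 0.

H_0 ≅ Z,  H_1 ≅ Z/2,  H_2 = 0.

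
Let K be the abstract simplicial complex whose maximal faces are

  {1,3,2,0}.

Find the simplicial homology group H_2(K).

H_2 ≅ 0.

We work with the vertex ordering 0 < 1 < 2 < 3. The simplices of K, each written with vertices in increasing order, are:

  0-simplices (4): [0], [1], [2], [3]
  1-simplices (6): [0,1], [0,2], [0,3], [1,2], [1,3], [2,3]
  2-simplices (4): [0,1,2], [0,1,3], [0,2,3], [1,2,3]
  3-simplices (1): [0,1,2,3]

so the chain groups are C_0 ≅ Z^4, C_1 ≅ Z^6, C_2 ≅ Z^4, C_3 ≅ Z^1.

The boundary map ∂_1: C_1 → C_0 is given by ∂[p,q] = [q] − [p].
As a 4×6 matrix over Z this has rank 3, with invariant factors (1,1,1).

Boundary ∂_2: C_2 → C_1 maps a triangle to the signed sum of its edges. For instance
  ∂[0,1,2] = [1,2] − [0,2] + [0,1],
  ∂[0,1,3] = [1,3] − [0,3] + [0,1].
As a 6×4 matrix over Z this has rank 3, with invariant factors (1,1,1).

Boundary ∂_3: C_3 → C_2 sends each 3-simplex σ to the alternating sum Σ_i (−1)^i (σ with its i-th vertex removed). For instance
  ∂[0,1,2,3] = [1,2,3] − [0,2,3] + [0,1,3] − [0,1,2].
The resulting 4×1 matrix has rank 1, and its Smith normal form has invariant factors (1).

Now H_k = ker ∂_k / im ∂_{k+1}, so:

  H_2: rank ker ∂_2 − rank ∂_3 = (4 − 3) − 1 = 0, and the invariant factors of ∂_3 are all 1, so H_2 ≅ 0.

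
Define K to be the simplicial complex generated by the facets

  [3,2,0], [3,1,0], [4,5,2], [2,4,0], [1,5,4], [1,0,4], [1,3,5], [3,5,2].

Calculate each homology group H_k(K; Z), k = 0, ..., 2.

Take the total order 0 < 1 < 2 < 3 < 4 < 5 on the vertex set. Then K (dimension 2) consists of the simplices:

  0-simplices (6): [0], [1], [2], [3], [4], [5]
  1-simplices (12): [0,1], [0,2], [0,3], [0,4], [1,3], [1,4], [1,5], [2,3], [2,4], [2,5], [3,5], [4,5]
  2-simplices (8): [0,1,3], [0,1,4], [0,2,3], [0,2,4], [1,3,5], [1,4,5], [2,3,5], [2,4,5]

giving chain groups C_0 ≅ Z^6, C_1 ≅ Z^12, C_2 ≅ Z^8.

The boundary map ∂_1: C_1 → C_0 sends each edge [p,q] (with p < q) to q − p.
The 6×12 boundary matrix has rank 5 and Smith normal form diag(1,1,1,1,1).

Boundary ∂_2: C_2 → C_1 sends each 2-simplex [p,q,r] to [q,r] − [p,r] + [p,q]. For instance
  ∂[0,2,3] = [2,3] − [0,3] + [0,2],
  ∂[1,3,5] = [3,5] − [1,5] + [1,3].
The resulting 12×8 matrix has rank 7, and its Smith normal form has invariant factors (1,1,1,1,1,1,1).

From H_k ≅ ker(∂_k) / im(∂_{k+1}) we obtain:

  H_0: rank C_0 − rank ∂_1 = 6 − 5 = 1, and the invariant factors of ∂_1 are all 1, so H_0 = Z.
  H_1: rank ker ∂_1 − rank ∂_2 = (12 − 5) − 7 = 0, and the invariant factors of ∂_2 are all 1, so H_1 = 0.
  H_2: rank ker ∂_2 − rank ∂_3 = (8 − 7) − 0 = 1, and there is no ∂_3, so H_2 = Z.

H_0 = Z,  H_1 = 0,  H_2 = Z.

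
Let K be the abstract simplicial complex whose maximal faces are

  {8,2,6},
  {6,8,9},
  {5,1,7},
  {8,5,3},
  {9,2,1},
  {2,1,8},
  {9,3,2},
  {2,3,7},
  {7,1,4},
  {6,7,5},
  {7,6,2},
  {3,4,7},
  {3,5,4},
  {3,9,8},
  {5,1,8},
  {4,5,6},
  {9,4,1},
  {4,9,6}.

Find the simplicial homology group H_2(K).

H_2 = 0.

We work with the vertex ordering 1 < 2 < 3 < 4 < 5 < 6 < 7 < 8 < 9. The simplices of K, each written with vertices in increasing order, are:

  0-simplices (9): [1], [2], [3], [4], [5], [6], [7], [8], [9]
  1-simplices (27): (27 of them)
  2-simplices (18): [1,2,8], [1,2,9], [1,4,7], [1,4,9], [1,5,7], [1,5,8], [2,3,7], [2,3,9], [2,6,7], [2,6,8], [3,4,5], [3,4,7], [3,5,8], [3,8,9], [4,5,6], [4,6,9], [5,6,7], [6,8,9]

giving chain groups C_0 ≅ Z^9, C_1 ≅ Z^27, C_2 ≅ Z^18.

Boundary ∂_1: C_1 → C_0 maps an edge to its endpoints' difference, ∂[p,q] = q − p. For instance
  ∂[5,8] = [8] − [5].
As a 9×27 matrix over Z this has rank 8, with invariant factors (1,1,1,1,1,1,1,1).

∂_2: C_2 → C_1 maps a triangle to the signed sum of its edges. For instance
  ∂[2,6,7] = [6,7] − [2,7] + [2,6],
  ∂[4,5,6] = [5,6] − [4,6] + [4,5].
The resulting 27×18 matrix has rank 18, and its Smith normal form has invariant factors (1,1,1,1,1,1,1,1,1,1,1,1,1,1,1,1,1,2).

Computing H_k = (kernel of ∂_k) / (image of ∂_{k+1}):

  H_2: rank ker ∂_2 − rank ∂_3 = (18 − 18) − 0 = 0, and there is no ∂_3, so H_2 = 0.

(K is a triangulation of the Klein bottle.)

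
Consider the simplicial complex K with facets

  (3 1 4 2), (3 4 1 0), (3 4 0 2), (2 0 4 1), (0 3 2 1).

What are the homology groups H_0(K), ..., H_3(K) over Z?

K has 5 vertices, 10 edges, 10 triangles, 5 3-simplices.
rank ∂_0 = 0, rank ∂_1 = 4 ⇒ b_0 = 5 − 0 − 4 = 1; all invariant factors of ∂_1 are 1 so no torsion. So H_0 ≅ Z.
rank ∂_1 = 4, rank ∂_2 = 6 ⇒ b_1 = 10 − 4 − 6 = 0; all invariant factors of ∂_2 are 1 so no torsion. So H_1 ≅ 0.
rank ∂_2 = 6, rank ∂_3 = 4 ⇒ b_2 = 10 − 6 − 4 = 0; all invariant factors of ∂_3 are 1 so no torsion. So H_2 ≅ 0.
rank ∂_3 = 4, rank ∂_4 = 0 ⇒ b_3 = 5 − 4 − 0 = 1. So H_3 ≅ Z.

H_0 = Z,  H_1 = 0,  H_2 = 0,  H_3 = Z.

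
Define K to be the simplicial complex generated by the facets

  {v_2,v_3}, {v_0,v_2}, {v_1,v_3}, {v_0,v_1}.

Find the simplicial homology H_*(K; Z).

K has 4 vertices, 4 edges.
rank ∂_0 = 0, rank ∂_1 = 3 ⇒ b_0 = 4 − 0 − 3 = 1; all invariant factors of ∂_1 are 1 so no torsion. So H_0 ≅ Z.
rank ∂_1 = 3, rank ∂_2 = 0 ⇒ b_1 = 4 − 3 − 0 = 1. So H_1 ≅ Z.

H_0 = Z,  H_1 = Z.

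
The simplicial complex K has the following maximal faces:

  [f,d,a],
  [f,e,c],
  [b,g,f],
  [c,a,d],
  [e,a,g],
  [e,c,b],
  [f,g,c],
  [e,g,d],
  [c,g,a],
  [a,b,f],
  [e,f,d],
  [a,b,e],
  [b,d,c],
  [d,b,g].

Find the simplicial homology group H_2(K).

H_2 = Z.

Fix the vertex order a < b < c < d < e < f < g and write every simplex with vertices in increasing order. Then dim K = 2 and the simplices of K are:

  0-simplices (7): a, b, c, d, e, f, g
  1-simplices (21): ab, ac, ad, ae, af, ag, bc, bd, be, bf, bg, cd, ce, cf, cg, de, df, dg, ef, eg, fg
  2-simplices (14): abe, abf, acd, acg, adf, aeg, bcd, bce, bdg, bfg, cef, cfg, def, deg

so the chain groups are C_0 ≅ Z^7, C_1 ≅ Z^21, C_2 ≅ Z^14.

The boundary map ∂_1: C_1 → C_0 sends each edge [p,q] (with p < q) to q − p.
As a 7×21 matrix over Z this has rank 6, with invariant factors (1,1,1,1,1,1).

The boundary map ∂_2: C_2 → C_1 sends each 2-simplex [p,q,r] to [q,r] − [p,r] + [p,q]. For instance
  ∂cef = ef − cf + ce,
  ∂acd = cd − ad + ac.
The resulting 21×14 matrix has rank 13, and its Smith normal form has invariant factors (1,1,1,1,1,1,1,1,1,1,1,1,1).

Reading off H_k = ker ∂_k / im ∂_{k+1}:

  H_2: rank ker ∂_2 − rank ∂_3 = (14 − 13) − 0 = 1, and there is no ∂_3, so H_2 ≅ Z.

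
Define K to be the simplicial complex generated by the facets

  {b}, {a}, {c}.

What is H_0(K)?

H_0 ≅ Z^3.

We work with the vertex ordering a < b < c. The simplices of K, each written with vertices in increasing order, are:

  0-simplices (3): a, b, c

giving chain groups C_0 ≅ Z^3.

From H_k ≅ ker(∂_k) / im(∂_{k+1}) we obtain:

  H_0: rank C_0 − rank ∂_1 = 3 − 0 = 3, and there is no ∂_1, so H_0 ≅ Z^3.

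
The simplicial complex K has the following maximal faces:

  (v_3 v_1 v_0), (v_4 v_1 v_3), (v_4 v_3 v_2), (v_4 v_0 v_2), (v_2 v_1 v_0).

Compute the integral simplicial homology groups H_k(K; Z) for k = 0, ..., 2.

Fix the vertex order v_0 < v_1 < v_2 < v_3 < v_4 and write every simplex with vertices in increasing order. Then dim K = 2 and the simplices of K are:

  0-simplices (5): [v_0], [v_1], [v_2], [v_3], [v_4]
  1-simplices (10): [v_0,v_1], [v_0,v_2], [v_0,v_3], [v_0,v_4], [v_1,v_2], [v_1,v_3], [v_1,v_4], [v_2,v_3], [v_2,v_4], [v_3,v_4]
  2-simplices (5): [v_0,v_1,v_2], [v_0,v_1,v_3], [v_0,v_2,v_4], [v_1,v_3,v_4], [v_2,v_3,v_4]

giving chain groups C_0 ≅ Z^5, C_1 ≅ Z^10, C_2 ≅ Z^5.

The boundary map ∂_1: C_1 → C_0 sends each edge [p,q] (with p < q) to q − p.
This gives a 5×10 integer matrix of rank 4; reducing to Smith normal form yields diagonal entries (1,1,1,1).

Boundary ∂_2: C_2 → C_1 acts by ∂[p,q,r] = [q,r] − [p,r] + [p,q]. For instance
  ∂[v_2,v_3,v_4] = [v_3,v_4] − [v_2,v_4] + [v_2,v_3],
  ∂[v_0,v_1,v_3] = [v_1,v_3] − [v_0,v_3] + [v_0,v_1].
As a 10×5 matrix over Z this has rank 5, with invariant factors (1,1,1,1,1).

From H_k ≅ ker(∂_k) / im(∂_{k+1}) we obtain:

  H_0: rank C_0 − rank ∂_1 = 5 − 4 = 1, and the invariant factors of ∂_1 are all 1, so H_0 ≅ Z.
  H_1: rank ker ∂_1 − rank ∂_2 = (10 − 4) − 5 = 1, and the invariant factors of ∂_2 are all 1, so H_1 ≅ Z.
  H_2: rank ker ∂_2 − rank ∂_3 = (5 − 5) − 0 = 0, and there is no ∂_3, so H_2 ≅ 0.

As a check, the Euler characteristic is 5 − 10 + 5 = 0, which agrees with 1 − 1 + 0 = 0.

H_0 ≅ Z,  H_1 ≅ Z,  H_2 = 0.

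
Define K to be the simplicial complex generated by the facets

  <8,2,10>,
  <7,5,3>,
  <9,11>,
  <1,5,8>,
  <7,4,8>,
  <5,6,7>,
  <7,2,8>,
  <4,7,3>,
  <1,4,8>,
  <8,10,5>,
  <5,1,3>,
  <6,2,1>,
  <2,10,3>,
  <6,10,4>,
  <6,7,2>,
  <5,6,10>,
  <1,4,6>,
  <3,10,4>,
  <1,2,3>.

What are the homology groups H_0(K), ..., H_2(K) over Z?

Order the vertices as 1 < 2 < 3 < 4 < 5 < 6 < 7 < 8 < 9 < 10 < 11. Listing each simplex with vertices in this order, K has dimension 2 with simplices:

  0-simplices (11): [1], [2], [3], [4], [5], [6], [7], [8], [9], [10], [11]
  1-simplices (28): (28 of them)
  2-simplices (18): (18 of them)

so the chain groups are C_0 ≅ Z^11, C_1 ≅ Z^28, C_2 ≅ Z^18.

The boundary map ∂_1: C_1 → C_0 is given by ∂[p,q] = [q] − [p]. For instance
  ∂[5,6] = [6] − [5].
The resulting 11×28 matrix has rank 9, and its Smith normal form has invariant factors (1,1,1,1,1,1,1,1,1).

∂_2: C_2 → C_1 maps a triangle to the signed sum of its edges. For instance
  ∂[2,3,10] = [3,10] − [2,10] + [2,3],
  ∂[2,6,7] = [6,7] − [2,7] + [2,6].
As a 28×18 matrix over Z this has rank 17, with invariant factors (1,1,1,1,1,1,1,1,1,1,1,1,1,1,1,1,1).

Computing H_k = (kernel of ∂_k) / (image of ∂_{k+1}):

  H_0: rank C_0 − rank ∂_1 = 11 − 9 = 2, and the invariant factors of ∂_1 are all 1, so H_0 = Z^2.
  H_1: rank ker ∂_1 − rank ∂_2 = (28 − 9) − 17 = 2, and the invariant factors of ∂_2 are all 1, so H_1 = Z^2.
  H_2: rank ker ∂_2 − rank ∂_3 = (18 − 17) − 0 = 1, and there is no ∂_3, so H_2 = Z.

(K is a triangulation of the disjoint union of the torus T^2 and the 1-simplex.)

H_0 ≅ Z^2,  H_1 ≅ Z^2,  H_2 ≅ Z.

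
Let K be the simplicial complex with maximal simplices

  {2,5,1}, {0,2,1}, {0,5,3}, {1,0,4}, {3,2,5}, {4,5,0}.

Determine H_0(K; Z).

H_0 ≅ Z.

We work with the vertex ordering 0 < 1 < 2 < 3 < 4 < 5. The simplices of K, each written with vertices in increasing order, are:

  0-simplices (6): [0], [1], [2], [3], [4], [5]
  1-simplices (12): [0,1], [0,2], [0,3], [0,4], [0,5], [1,2], [1,4], [1,5], [2,3], [2,5], [3,5], [4,5]
  2-simplices (6): [0,1,2], [0,1,4], [0,3,5], [0,4,5], [1,2,5], [2,3,5]

Hence C_0 ≅ Z^6, C_1 ≅ Z^12, C_2 ≅ Z^6.

The boundary map ∂_1: C_1 → C_0 is given by ∂[p,q] = [q] − [p].
The 6×12 boundary matrix has rank 5 and Smith normal form diag(1,1,1,1,1).

The boundary map ∂_2: C_2 → C_1 acts by ∂[p,q,r] = [q,r] − [p,r] + [p,q]. For instance
  ∂[0,3,5] = [3,5] − [0,5] + [0,3],
  ∂[0,1,4] = [1,4] − [0,4] + [0,1].
The resulting 12×6 matrix has rank 6, and its Smith normal form has invariant factors (1,1,1,1,1,1).

Reading off H_k = ker ∂_k / im ∂_{k+1}:

  H_0: rank C_0 − rank ∂_1 = 6 − 5 = 1, and the invariant factors of ∂_1 are all 1, so H_0 = Z.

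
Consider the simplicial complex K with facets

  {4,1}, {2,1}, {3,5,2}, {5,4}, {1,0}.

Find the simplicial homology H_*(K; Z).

H_0 = Z,  H_1 = Z,  H_2 = 0.

Take the total order 0 < 1 < 2 < 3 < 4 < 5 on the vertex set. Then K (dimension 2) consists of the simplices:

  0-simplices (6): [0], [1], [2], [3], [4], [5]
  1-simplices (7): [0,1], [1,2], [1,4], [2,3], [2,5], [3,5], [4,5]
  2-simplices (1): [2,3,5]

Hence C_0 ≅ Z^6, C_1 ≅ Z^7, C_2 ≅ Z^1.

∂_1: C_1 → C_0 maps an edge to its endpoints' difference, ∂[p,q] = q − p. For instance
  ∂[1,4] = [4] − [1].
This gives a 6×7 integer matrix of rank 5; reducing to Smith normal form yields diagonal entries (1,1,1,1,1).

∂_2: C_2 → C_1 acts by ∂[p,q,r] = [q,r] − [p,r] + [p,q]. For instance
  ∂[2,3,5] = [3,5] − [2,5] + [2,3].
As a 7×1 matrix over Z this has rank 1, with invariant factors (1).

Reading off H_k = ker ∂_k / im ∂_{k+1}:

  H_0: rank C_0 − rank ∂_1 = 6 − 5 = 1, and the invariant factors of ∂_1 are all 1, so H_0 ≅ Z.
  H_1: rank ker ∂_1 − rank ∂_2 = (7 − 5) − 1 = 1, and the invariant factors of ∂_2 are all 1, so H_1 ≅ Z.
  H_2: rank ker ∂_2 − rank ∂_3 = (1 − 1) − 0 = 0, and there is no ∂_3, so H_2 ≅ 0.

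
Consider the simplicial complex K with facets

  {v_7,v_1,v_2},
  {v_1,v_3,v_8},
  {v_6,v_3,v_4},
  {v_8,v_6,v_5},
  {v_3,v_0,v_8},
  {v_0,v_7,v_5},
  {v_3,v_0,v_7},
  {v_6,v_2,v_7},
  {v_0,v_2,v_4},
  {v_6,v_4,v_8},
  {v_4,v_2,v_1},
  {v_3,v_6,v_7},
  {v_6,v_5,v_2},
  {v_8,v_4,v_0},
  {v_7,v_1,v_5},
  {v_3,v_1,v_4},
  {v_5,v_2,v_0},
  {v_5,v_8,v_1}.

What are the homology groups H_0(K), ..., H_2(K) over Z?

H_0 ≅ Z,  H_1 ≅ Z ⊕ Z/2Z,  H_2 = 0.

Order the vertices as v_0 < v_1 < v_2 < v_3 < v_4 < v_5 < v_6 < v_7 < v_8. Listing each simplex with vertices in this order, K has dimension 2 with simplices:

  0-simplices (9): [v_0], [v_1], [v_2], [v_3], [v_4], [v_5], [v_6], [v_7], [v_8]
  1-simplices (27): (27 of them)
  2-simplices (18): (18 of them)

Hence C_0 ≅ Z^9, C_1 ≅ Z^27, C_2 ≅ Z^18.

Boundary ∂_1: C_1 → C_0 maps an edge to its endpoints' difference, ∂[p,q] = q − p. For instance
  ∂[v_0,v_2] = [v_2] − [v_0].
This gives a 9×27 integer matrix of rank 8; reducing to Smith normal form yields diagonal entries (1,1,1,1,1,1,1,1).

Boundary ∂_2: C_2 → C_1 sends each 2-simplex [p,q,r] to [q,r] − [p,r] + [p,q]. For instance
  ∂[v_5,v_6,v_8] = [v_6,v_8] − [v_5,v_8] + [v_5,v_6],
  ∂[v_0,v_5,v_7] = [v_5,v_7] − [v_0,v_7] + [v_0,v_5].
This gives a 27×18 integer matrix of rank 18; reducing to Smith normal form yields diagonal entries (1,1,1,1,1,1,1,1,1,1,1,1,1,1,1,1,1,2).

Now H_k = ker ∂_k / im ∂_{k+1}, so:

  H_0: rank C_0 − rank ∂_1 = 9 − 8 = 1, and the invariant factors of ∂_1 are all 1, so H_0 ≅ Z.
  H_1: rank ker ∂_1 − rank ∂_2 = (27 − 8) − 18 = 1, and ∂_2 has invariant factor 2 > 1, so H_1 ≅ Z ⊕ Z/2Z.
  H_2: rank ker ∂_2 − rank ∂_3 = (18 − 18) − 0 = 0, and there is no ∂_3, so H_2 ≅ 0.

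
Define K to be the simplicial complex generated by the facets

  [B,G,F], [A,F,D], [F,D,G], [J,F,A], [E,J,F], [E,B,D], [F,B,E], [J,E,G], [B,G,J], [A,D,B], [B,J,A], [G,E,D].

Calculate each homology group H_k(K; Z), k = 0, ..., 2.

H_0 = Z,  H_1 = Z_2,  H_2 = 0.

We work with the vertex ordering A < B < D < E < F < G < J. The simplices of K, each written with vertices in increasing order, are:

  0-simplices (7): A, B, D, E, F, G, J
  1-simplices (18): AB, AD, AF, AJ, BD, BE, BF, BG, BJ, DE, DF, DG, EF, EG, EJ, FG, FJ, GJ
  2-simplices (12): ABD, ABJ, ADF, AFJ, BDE, BEF, BFG, BGJ, DEG, DFG, EFJ, EGJ

giving chain groups C_0 ≅ Z^7, C_1 ≅ Z^18, C_2 ≅ Z^12.

∂_1: C_1 → C_0 sends each edge [p,q] (with p < q) to q − p. For instance
  ∂BF = F − B.
The resulting 7×18 matrix has rank 6, and its Smith normal form has invariant factors (1,1,1,1,1,1).

∂_2: C_2 → C_1 maps a triangle to the signed sum of its edges. For instance
  ∂ABD = BD − AD + AB,
  ∂AFJ = FJ − AJ + AF.
The resulting 18×12 matrix has rank 12, and its Smith normal form has invariant factors (1,1,1,1,1,1,1,1,1,1,1,2).

Now H_k = ker ∂_k / im ∂_{k+1}, so:

  H_0: rank C_0 − rank ∂_1 = 7 − 6 = 1, and the invariant factors of ∂_1 are all 1, so H_0 = Z.
  H_1: rank ker ∂_1 − rank ∂_2 = (18 − 6) − 12 = 0, and ∂_2 has invariant factor 2 > 1, so H_1 = Z_2.
  H_2: rank ker ∂_2 − rank ∂_3 = (12 − 12) − 0 = 0, and there is no ∂_3, so H_2 = 0.

(K is a triangulation of the real projective plane RP^2.)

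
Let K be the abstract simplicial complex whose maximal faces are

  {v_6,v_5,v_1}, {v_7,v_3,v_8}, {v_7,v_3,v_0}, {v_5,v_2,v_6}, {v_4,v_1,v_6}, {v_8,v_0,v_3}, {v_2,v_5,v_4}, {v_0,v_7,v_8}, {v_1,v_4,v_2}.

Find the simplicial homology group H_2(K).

K has 9 vertices, 16 edges, 9 triangles.
rank ∂_2 = 8, rank ∂_3 = 0 ⇒ b_2 = 9 − 8 − 0 = 1. So H_2 ≅ Z.

H_2 = Z.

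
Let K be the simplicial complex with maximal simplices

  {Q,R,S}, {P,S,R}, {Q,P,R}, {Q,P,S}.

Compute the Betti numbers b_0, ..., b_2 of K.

b_0 = 1, b_1 = 0, b_2 = 1.

Order the vertices as P < Q < R < S. Listing each simplex with vertices in this order, K has dimension 2 with simplices:

  0-simplices (4): P, Q, R, S
  1-simplices (6): PQ, PR, PS, QR, QS, RS
  2-simplices (4): PQR, PQS, PRS, QRS

so the chain groups are C_0 ≅ Z^4, C_1 ≅ Z^6, C_2 ≅ Z^4.

∂_1: C_1 → C_0 is given by ∂[p,q] = [q] − [p].
This gives a 4×6 integer matrix of rank 3; reducing to Smith normal form yields diagonal entries (1,1,1).

The boundary map ∂_2: C_2 → C_1 maps a triangle to the signed sum of its edges. For instance
  ∂PQR = QR − PR + PQ,
  ∂PQS = QS − PS + PQ.
As a 6×4 matrix over Z this has rank 3, with invariant factors (1,1,1).

Computing H_k = (kernel of ∂_k) / (image of ∂_{k+1}):

  H_0: rank C_0 − rank ∂_1 = 4 − 3 = 1, and the invariant factors of ∂_1 are all 1, so H_0 ≅ Z.
  H_1: rank ker ∂_1 − rank ∂_2 = (6 − 3) − 3 = 0, and the invariant factors of ∂_2 are all 1, so H_1 ≅ 0.
  H_2: rank ker ∂_2 − rank ∂_3 = (4 − 3) − 0 = 1, and there is no ∂_3, so H_2 ≅ Z.

As a check, the Euler characteristic is 4 − 6 + 4 = 2, which agrees with 1 − 0 + 1 = 2.

Hence the Betti numbers are b_0 = 1, b_1 = 0, b_2 = 1.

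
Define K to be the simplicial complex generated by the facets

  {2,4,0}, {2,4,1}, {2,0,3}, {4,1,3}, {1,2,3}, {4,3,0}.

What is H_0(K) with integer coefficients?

H_0 = Z.

Fix the vertex order 0 < 1 < 2 < 3 < 4 and write every simplex with vertices in increasing order. Then dim K = 2 and the simplices of K are:

  0-simplices (5): [0], [1], [2], [3], [4]
  1-simplices (9): [0,2], [0,3], [0,4], [1,2], [1,3], [1,4], [2,3], [2,4], [3,4]
  2-simplices (6): [0,2,3], [0,2,4], [0,3,4], [1,2,3], [1,2,4], [1,3,4]

so the chain groups are C_0 ≅ Z^5, C_1 ≅ Z^9, C_2 ≅ Z^6.

Boundary ∂_1: C_1 → C_0 sends each edge [p,q] (with p < q) to q − p. For instance
  ∂[3,4] = [4] − [3].
This gives a 5×9 integer matrix of rank 4; reducing to Smith normal form yields diagonal entries (1,1,1,1).

The boundary map ∂_2: C_2 → C_1 maps a triangle to the signed sum of its edges. For instance
  ∂[0,2,4] = [2,4] − [0,4] + [0,2],
  ∂[0,3,4] = [3,4] − [0,4] + [0,3].
As a 9×6 matrix over Z this has rank 5, with invariant factors (1,1,1,1,1).

Reading off H_k = ker ∂_k / im ∂_{k+1}:

  H_0: rank C_0 − rank ∂_1 = 5 − 4 = 1, and the invariant factors of ∂_1 are all 1, so H_0 ≅ Z.

(K is a triangulation of the 2-sphere S^2.)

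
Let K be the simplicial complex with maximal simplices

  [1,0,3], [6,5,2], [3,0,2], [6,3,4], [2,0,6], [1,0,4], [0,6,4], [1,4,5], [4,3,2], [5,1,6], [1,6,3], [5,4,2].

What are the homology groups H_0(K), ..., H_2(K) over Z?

H_0 ≅ Z,  H_1 ≅ Z/2,  H_2 = 0.

K has 7 vertices, 18 edges, 12 triangles.
rank ∂_0 = 0, rank ∂_1 = 6 ⇒ b_0 = 7 − 0 − 6 = 1; all invariant factors of ∂_1 are 1 so no torsion. So H_0 ≅ Z.
rank ∂_1 = 6, rank ∂_2 = 12 ⇒ b_1 = 18 − 6 − 12 = 0; ∂_2 has invariant factor(s) [2] giving torsion. So H_1 ≅ Z/2.
rank ∂_2 = 12, rank ∂_3 = 0 ⇒ b_2 = 12 − 12 − 0 = 0. So H_2 ≅ 0.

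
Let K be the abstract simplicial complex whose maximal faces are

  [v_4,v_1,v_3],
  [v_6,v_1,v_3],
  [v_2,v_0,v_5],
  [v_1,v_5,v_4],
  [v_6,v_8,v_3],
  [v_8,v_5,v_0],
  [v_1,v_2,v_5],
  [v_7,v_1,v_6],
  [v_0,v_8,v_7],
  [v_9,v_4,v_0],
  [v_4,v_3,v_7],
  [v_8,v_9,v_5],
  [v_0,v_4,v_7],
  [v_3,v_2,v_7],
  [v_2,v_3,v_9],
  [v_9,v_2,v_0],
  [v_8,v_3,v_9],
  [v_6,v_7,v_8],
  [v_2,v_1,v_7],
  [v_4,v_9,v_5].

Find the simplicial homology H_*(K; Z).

H_0 = Z,  H_1 = Z ⊕ Z/2Z,  H_2 = 0.

We work with the vertex ordering v_0 < v_1 < v_2 < v_3 < v_4 < v_5 < v_6 < v_7 < v_8 < v_9. The simplices of K, each written with vertices in increasing order, are:

  0-simplices (10): [v_0], [v_1], [v_2], [v_3], [v_4], [v_5], [v_6], [v_7], [v_8], [v_9]
  1-simplices (30): (30 of them)
  2-simplices (20): (20 of them)

so the chain groups are C_0 ≅ Z^10, C_1 ≅ Z^30, C_2 ≅ Z^20.

∂_1: C_1 → C_0 maps an edge to its endpoints' difference, ∂[p,q] = q − p. For instance
  ∂[v_4,v_5] = [v_5] − [v_4].
The 10×30 boundary matrix has rank 9 and Smith normal form diag(1,1,1,1,1,1,1,1,1).

Boundary ∂_2: C_2 → C_1 acts by ∂[p,q,r] = [q,r] − [p,r] + [p,q]. For instance
  ∂[v_1,v_2,v_7] = [v_2,v_7] − [v_1,v_7] + [v_1,v_2],
  ∂[v_2,v_3,v_7] = [v_3,v_7] − [v_2,v_7] + [v_2,v_3].
As a 30×20 matrix over Z this has rank 20, with invariant factors (1,1,1,1,1,1,1,1,1,1,1,1,1,1,1,1,1,1,1,2).

Computing H_k = (kernel of ∂_k) / (image of ∂_{k+1}):

  H_0: rank C_0 − rank ∂_1 = 10 − 9 = 1, and the invariant factors of ∂_1 are all 1, so H_0 = Z.
  H_1: rank ker ∂_1 − rank ∂_2 = (30 − 9) − 20 = 1, and ∂_2 has invariant factor 2 > 1, so H_1 = Z ⊕ Z/2Z.
  H_2: rank ker ∂_2 − rank ∂_3 = (20 − 20) − 0 = 0, and there is no ∂_3, so H_2 = 0.

(K is a triangulation of the Klein bottle.)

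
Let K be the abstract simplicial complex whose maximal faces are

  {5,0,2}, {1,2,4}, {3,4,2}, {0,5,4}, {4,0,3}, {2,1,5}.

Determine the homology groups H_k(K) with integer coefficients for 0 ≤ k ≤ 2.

H_0 = Z,  H_1 = Z,  H_2 = 0.

Take the total order 0 < 1 < 2 < 3 < 4 < 5 on the vertex set. Then K (dimension 2) consists of the simplices:

  0-simplices (6): [0], [1], [2], [3], [4], [5]
  1-simplices (12): [0,2], [0,3], [0,4], [0,5], [1,2], [1,4], [1,5], [2,3], [2,4], [2,5], [3,4], [4,5]
  2-simplices (6): [0,2,5], [0,3,4], [0,4,5], [1,2,4], [1,2,5], [2,3,4]

Hence C_0 ≅ Z^6, C_1 ≅ Z^12, C_2 ≅ Z^6.

Boundary ∂_1: C_1 → C_0 maps an edge to its endpoints' difference, ∂[p,q] = q − p.
The resulting 6×12 matrix has rank 5, and its Smith normal form has invariant factors (1,1,1,1,1).

Boundary ∂_2: C_2 → C_1 maps a triangle to the signed sum of its edges. For instance
  ∂[2,3,4] = [3,4] − [2,4] + [2,3],
  ∂[0,3,4] = [3,4] − [0,4] + [0,3].
The 12×6 boundary matrix has rank 6 and Smith normal form diag(1,1,1,1,1,1).

From H_k ≅ ker(∂_k) / im(∂_{k+1}) we obtain:

  H_0: rank C_0 − rank ∂_1 = 6 − 5 = 1, and the invariant factors of ∂_1 are all 1, so H_0 = Z.
  H_1: rank ker ∂_1 − rank ∂_2 = (12 − 5) − 6 = 1, and the invariant factors of ∂_2 are all 1, so H_1 = Z.
  H_2: rank ker ∂_2 − rank ∂_3 = (6 − 6) − 0 = 0, and there is no ∂_3, so H_2 = 0.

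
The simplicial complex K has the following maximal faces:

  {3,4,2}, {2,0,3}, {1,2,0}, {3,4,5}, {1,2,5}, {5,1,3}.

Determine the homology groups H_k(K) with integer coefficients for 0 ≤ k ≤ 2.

Order the vertices as 0 < 1 < 2 < 3 < 4 < 5. Listing each simplex with vertices in this order, K has dimension 2 with simplices:

  0-simplices (6): [0], [1], [2], [3], [4], [5]
  1-simplices (12): [0,1], [0,2], [0,3], [1,2], [1,3], [1,5], [2,3], [2,4], [2,5], [3,4], [3,5], [4,5]
  2-simplices (6): [0,1,2], [0,2,3], [1,2,5], [1,3,5], [2,3,4], [3,4,5]

so the chain groups are C_0 ≅ Z^6, C_1 ≅ Z^12, C_2 ≅ Z^6.

∂_1: C_1 → C_0 sends each edge [p,q] (with p < q) to q − p. For instance
  ∂[1,5] = [5] − [1].
This gives a 6×12 integer matrix of rank 5; reducing to Smith normal form yields diagonal entries (1,1,1,1,1).

Boundary ∂_2: C_2 → C_1 acts by ∂[p,q,r] = [q,r] − [p,r] + [p,q]. For instance
  ∂[2,3,4] = [3,4] − [2,4] + [2,3],
  ∂[0,1,2] = [1,2] − [0,2] + [0,1].
This gives a 12×6 integer matrix of rank 6; reducing to Smith normal form yields diagonal entries (1,1,1,1,1,1).

From H_k ≅ ker(∂_k) / im(∂_{k+1}) we obtain:

  H_0: rank C_0 − rank ∂_1 = 6 − 5 = 1, and the invariant factors of ∂_1 are all 1, so H_0 = Z.
  H_1: rank ker ∂_1 − rank ∂_2 = (12 − 5) − 6 = 1, and the invariant factors of ∂_2 are all 1, so H_1 = Z.
  H_2: rank ker ∂_2 − rank ∂_3 = (6 − 6) − 0 = 0, and there is no ∂_3, so H_2 = 0.

As a check, the Euler characteristic is 6 − 12 + 6 = 0, which agrees with 1 − 1 + 0 = 0.

H_0 ≅ Z,  H_1 ≅ Z,  H_2 = 0.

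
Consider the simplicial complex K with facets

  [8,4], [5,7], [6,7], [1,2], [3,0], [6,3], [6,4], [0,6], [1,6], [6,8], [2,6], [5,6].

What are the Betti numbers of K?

Take the total order 0 < 1 < 2 < 3 < 4 < 5 < 6 < 7 < 8 on the vertex set. Then K (dimension 1) consists of the simplices:

  0-simplices (9): [0], [1], [2], [3], [4], [5], [6], [7], [8]
  1-simplices (12): [0,3], [0,6], [1,2], [1,6], [2,6], [3,6], [4,6], [4,8], [5,6], [5,7], [6,7], [6,8]

Hence C_0 ≅ Z^9, C_1 ≅ Z^12.

∂_1: C_1 → C_0 sends each edge [p,q] (with p < q) to q − p.
The 9×12 boundary matrix has rank 8 and Smith normal form diag(1,1,1,1,1,1,1,1).

Now H_k = ker ∂_k / im ∂_{k+1}, so:

  H_0: rank C_0 − rank ∂_1 = 9 − 8 = 1, and the invariant factors of ∂_1 are all 1, so H_0 = Z.
  H_1: rank ker ∂_1 − rank ∂_2 = (12 − 8) − 0 = 4, and there is no ∂_2, so H_1 = Z^4.

As a check, the Euler characteristic is 9 − 12 = -3, which agrees with 1 − 4 = -3.

Hence the Betti numbers are b_0 = 1, b_1 = 4.

b_0 = 1, b_1 = 4.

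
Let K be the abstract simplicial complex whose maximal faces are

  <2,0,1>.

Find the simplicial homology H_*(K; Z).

H_0 ≅ Z,  H_1 = 0,  H_2 = 0.

Order the vertices as 0 < 1 < 2. Listing each simplex with vertices in this order, K has dimension 2 with simplices:

  0-simplices (3): [0], [1], [2]
  1-simplices (3): [0,1], [0,2], [1,2]
  2-simplices (1): [0,1,2]

so the chain groups are C_0 ≅ Z^3, C_1 ≅ Z^3, C_2 ≅ Z^1.

The boundary map ∂_1: C_1 → C_0 maps an edge to its endpoints' difference, ∂[p,q] = q − p. For instance
  ∂[0,2] = [2] − [0].
This gives a 3×3 integer matrix of rank 2; reducing to Smith normal form yields diagonal entries (1,1).

Boundary ∂_2: C_2 → C_1 acts by ∂[p,q,r] = [q,r] − [p,r] + [p,q]. For instance
  ∂[0,1,2] = [1,2] − [0,2] + [0,1].
This gives a 3×1 integer matrix of rank 1; reducing to Smith normal form yields diagonal entries (1).

Reading off H_k = ker ∂_k / im ∂_{k+1}:

  H_0: rank C_0 − rank ∂_1 = 3 − 2 = 1, and the invariant factors of ∂_1 are all 1, so H_0 ≅ Z.
  H_1: rank ker ∂_1 − rank ∂_2 = (3 − 2) − 1 = 0, and the invariant factors of ∂_2 are all 1, so H_1 ≅ 0.
  H_2: rank ker ∂_2 − rank ∂_3 = (1 − 1) − 0 = 0, and there is no ∂_3, so H_2 ≅ 0.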